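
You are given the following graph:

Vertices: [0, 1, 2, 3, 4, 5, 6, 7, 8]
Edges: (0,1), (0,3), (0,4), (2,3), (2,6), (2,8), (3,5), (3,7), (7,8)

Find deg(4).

Vertex 4 has neighbors [0], so deg(4) = 1.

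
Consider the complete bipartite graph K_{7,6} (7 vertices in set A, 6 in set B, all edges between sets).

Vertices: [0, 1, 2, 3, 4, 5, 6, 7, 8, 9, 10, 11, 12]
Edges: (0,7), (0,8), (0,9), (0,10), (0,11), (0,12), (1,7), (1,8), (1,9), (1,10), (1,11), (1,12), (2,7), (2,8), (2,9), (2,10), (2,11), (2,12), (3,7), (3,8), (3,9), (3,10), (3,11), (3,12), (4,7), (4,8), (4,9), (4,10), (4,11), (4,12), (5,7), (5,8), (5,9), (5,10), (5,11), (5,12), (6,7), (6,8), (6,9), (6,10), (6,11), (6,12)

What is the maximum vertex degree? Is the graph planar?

Set-A vertices have degree 6; set-B vertices have degree 7. Maximum degree = max(7,6) = 7.
K_{7,6} contains K_{3,3} as a subgraph (since both sides have >= 3 vertices); by Kuratowski's theorem it is not planar.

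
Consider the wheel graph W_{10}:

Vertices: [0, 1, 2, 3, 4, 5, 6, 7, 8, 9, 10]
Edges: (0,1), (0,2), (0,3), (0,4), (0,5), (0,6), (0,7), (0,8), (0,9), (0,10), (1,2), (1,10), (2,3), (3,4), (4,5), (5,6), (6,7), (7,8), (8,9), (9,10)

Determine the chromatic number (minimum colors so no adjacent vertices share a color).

W_{10} = C_{10} plus a hub adjacent to every cycle vertex.
The outer cycle needs 2 colors (even cycle); the hub is adjacent to all of them so needs a fresh color.
Chromatic number = 2 + 1 = 3.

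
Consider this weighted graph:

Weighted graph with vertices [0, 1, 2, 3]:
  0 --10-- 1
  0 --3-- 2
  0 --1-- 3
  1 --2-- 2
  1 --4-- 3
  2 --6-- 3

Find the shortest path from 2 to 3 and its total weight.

Using Dijkstra's algorithm from vertex 2:
Shortest path: 2 -> 0 -> 3
Total weight: 3 + 1 = 4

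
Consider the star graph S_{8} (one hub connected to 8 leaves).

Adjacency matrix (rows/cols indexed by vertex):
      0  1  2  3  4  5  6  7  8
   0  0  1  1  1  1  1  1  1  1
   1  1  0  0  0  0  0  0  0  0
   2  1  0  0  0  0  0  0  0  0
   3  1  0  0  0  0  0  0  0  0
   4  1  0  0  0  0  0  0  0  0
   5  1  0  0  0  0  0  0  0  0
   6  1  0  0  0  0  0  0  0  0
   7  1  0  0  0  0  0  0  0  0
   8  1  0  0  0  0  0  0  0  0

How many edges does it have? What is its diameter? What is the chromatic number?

Star graph S_{8}: the hub connects to all 8 leaves.
Edges = 8.
Diameter = 2 (any leaf to hub is 1, leaf to leaf through hub is 2).
Star graphs are bipartite (hub vs leaves), so chromatic number = 2.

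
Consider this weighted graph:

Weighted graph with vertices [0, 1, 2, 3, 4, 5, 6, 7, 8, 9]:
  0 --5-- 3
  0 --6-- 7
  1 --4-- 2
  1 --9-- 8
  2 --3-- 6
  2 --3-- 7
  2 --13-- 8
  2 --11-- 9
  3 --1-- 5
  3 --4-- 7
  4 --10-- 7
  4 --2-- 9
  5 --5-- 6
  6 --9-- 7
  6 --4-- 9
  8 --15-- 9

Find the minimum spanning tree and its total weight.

Applying Kruskal's algorithm (sort edges by weight, add if no cycle):
  Add (3,5) w=1
  Add (4,9) w=2
  Add (2,7) w=3
  Add (2,6) w=3
  Add (1,2) w=4
  Add (3,7) w=4
  Add (6,9) w=4
  Add (0,3) w=5
  Skip (5,6) w=5 (creates cycle)
  Skip (0,7) w=6 (creates cycle)
  Add (1,8) w=9
  Skip (6,7) w=9 (creates cycle)
  Skip (4,7) w=10 (creates cycle)
  Skip (2,9) w=11 (creates cycle)
  Skip (2,8) w=13 (creates cycle)
  Skip (8,9) w=15 (creates cycle)
MST weight = 35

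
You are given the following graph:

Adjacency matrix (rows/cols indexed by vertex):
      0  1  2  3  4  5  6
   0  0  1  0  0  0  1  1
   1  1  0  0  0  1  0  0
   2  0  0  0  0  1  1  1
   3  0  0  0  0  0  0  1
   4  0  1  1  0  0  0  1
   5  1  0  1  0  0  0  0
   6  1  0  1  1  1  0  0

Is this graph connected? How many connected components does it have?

Checking connectivity: the graph has 1 connected component(s).
All vertices are reachable from each other. The graph IS connected.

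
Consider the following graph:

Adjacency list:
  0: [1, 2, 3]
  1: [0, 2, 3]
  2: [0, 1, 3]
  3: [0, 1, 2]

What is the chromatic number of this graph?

The graph has a maximum clique of size 4 (lower bound on chromatic number).
A valid 4-coloring: {0: 0, 1: 1, 2: 2, 3: 3}.
Chromatic number = 4.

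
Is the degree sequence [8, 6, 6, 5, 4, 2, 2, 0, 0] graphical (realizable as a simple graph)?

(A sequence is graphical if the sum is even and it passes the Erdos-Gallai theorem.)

Sum of degrees = 33. Sum is odd, so the sequence is NOT graphical.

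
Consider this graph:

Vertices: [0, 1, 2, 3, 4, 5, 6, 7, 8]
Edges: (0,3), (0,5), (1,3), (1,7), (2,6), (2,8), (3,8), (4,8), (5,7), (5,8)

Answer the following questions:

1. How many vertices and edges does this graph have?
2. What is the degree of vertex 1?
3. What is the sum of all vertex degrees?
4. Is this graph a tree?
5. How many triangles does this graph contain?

Count: 9 vertices, 10 edges.
Vertex 1 has neighbors [3, 7], degree = 2.
Handshaking lemma: 2 * 10 = 20.
A tree on 9 vertices has 8 edges. This graph has 10 edges (2 extra). Not a tree.
Number of triangles = 0.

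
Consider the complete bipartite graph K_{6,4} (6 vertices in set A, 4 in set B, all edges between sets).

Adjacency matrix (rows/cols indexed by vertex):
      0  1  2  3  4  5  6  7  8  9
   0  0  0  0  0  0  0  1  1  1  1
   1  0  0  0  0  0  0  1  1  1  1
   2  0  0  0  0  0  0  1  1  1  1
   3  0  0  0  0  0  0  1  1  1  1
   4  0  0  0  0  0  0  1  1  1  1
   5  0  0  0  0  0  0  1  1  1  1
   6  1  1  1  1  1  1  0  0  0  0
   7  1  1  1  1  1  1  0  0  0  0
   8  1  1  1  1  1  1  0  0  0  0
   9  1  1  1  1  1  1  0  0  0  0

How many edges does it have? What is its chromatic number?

K_{6,4} has 6 * 4 = 24 edges.
Bipartite graphs have chromatic number 2 (color each partition differently).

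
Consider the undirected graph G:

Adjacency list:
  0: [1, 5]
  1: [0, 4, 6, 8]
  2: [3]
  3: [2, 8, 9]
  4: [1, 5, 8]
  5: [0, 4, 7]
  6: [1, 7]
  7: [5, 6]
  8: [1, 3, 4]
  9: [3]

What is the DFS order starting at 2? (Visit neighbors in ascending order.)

DFS from vertex 2 (neighbors processed in ascending order):
Visit order: 2, 3, 8, 1, 0, 5, 4, 7, 6, 9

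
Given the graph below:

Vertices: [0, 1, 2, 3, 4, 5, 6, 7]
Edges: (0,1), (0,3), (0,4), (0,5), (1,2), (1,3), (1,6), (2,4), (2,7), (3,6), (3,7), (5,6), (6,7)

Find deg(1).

Vertex 1 has neighbors [0, 2, 3, 6], so deg(1) = 4.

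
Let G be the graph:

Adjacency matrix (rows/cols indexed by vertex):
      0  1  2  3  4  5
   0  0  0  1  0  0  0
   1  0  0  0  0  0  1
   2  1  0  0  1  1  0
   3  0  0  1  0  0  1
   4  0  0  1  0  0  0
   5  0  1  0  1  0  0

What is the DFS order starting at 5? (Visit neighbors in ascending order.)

DFS from vertex 5 (neighbors processed in ascending order):
Visit order: 5, 1, 3, 2, 0, 4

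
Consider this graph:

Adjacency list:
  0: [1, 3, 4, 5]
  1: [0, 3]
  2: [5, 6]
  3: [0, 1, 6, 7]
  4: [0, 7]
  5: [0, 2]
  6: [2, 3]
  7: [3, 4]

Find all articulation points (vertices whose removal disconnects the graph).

No articulation points. The graph is biconnected.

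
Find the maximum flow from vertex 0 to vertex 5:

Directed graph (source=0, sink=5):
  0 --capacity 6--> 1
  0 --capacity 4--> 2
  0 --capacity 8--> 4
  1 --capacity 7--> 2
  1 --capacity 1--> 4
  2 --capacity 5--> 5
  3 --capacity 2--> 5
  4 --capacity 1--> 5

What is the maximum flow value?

Computing max flow:
  Flow on (0->1): 6/6
  Flow on (1->2): 5/7
  Flow on (1->4): 1/1
  Flow on (2->5): 5/5
  Flow on (4->5): 1/1
Maximum flow = 6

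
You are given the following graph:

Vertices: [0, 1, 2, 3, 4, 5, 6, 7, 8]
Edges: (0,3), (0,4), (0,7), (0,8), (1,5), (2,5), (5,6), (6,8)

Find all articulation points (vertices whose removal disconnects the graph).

An articulation point is a vertex whose removal disconnects the graph.
Articulation points: [0, 5, 6, 8]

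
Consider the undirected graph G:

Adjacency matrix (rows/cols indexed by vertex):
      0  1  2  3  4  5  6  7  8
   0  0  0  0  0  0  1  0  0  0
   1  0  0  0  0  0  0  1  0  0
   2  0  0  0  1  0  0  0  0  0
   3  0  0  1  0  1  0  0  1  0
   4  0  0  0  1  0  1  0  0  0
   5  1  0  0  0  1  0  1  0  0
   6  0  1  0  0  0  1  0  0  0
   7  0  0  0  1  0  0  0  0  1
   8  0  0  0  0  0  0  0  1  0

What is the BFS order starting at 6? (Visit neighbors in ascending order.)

BFS from vertex 6 (neighbors processed in ascending order):
Visit order: 6, 1, 5, 0, 4, 3, 2, 7, 8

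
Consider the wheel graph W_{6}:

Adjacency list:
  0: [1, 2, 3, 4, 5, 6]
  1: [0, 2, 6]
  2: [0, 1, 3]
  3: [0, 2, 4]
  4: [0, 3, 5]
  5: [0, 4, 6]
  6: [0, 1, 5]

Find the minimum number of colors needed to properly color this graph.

W_{6} = C_{6} plus a hub adjacent to every cycle vertex.
The outer cycle needs 2 colors (even cycle); the hub is adjacent to all of them so needs a fresh color.
Chromatic number = 2 + 1 = 3.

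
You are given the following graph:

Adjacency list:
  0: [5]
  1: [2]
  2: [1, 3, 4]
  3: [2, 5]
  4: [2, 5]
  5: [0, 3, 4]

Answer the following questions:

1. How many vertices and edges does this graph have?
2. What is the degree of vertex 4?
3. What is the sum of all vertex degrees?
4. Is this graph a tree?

Count: 6 vertices, 6 edges.
Vertex 4 has neighbors [2, 5], degree = 2.
Handshaking lemma: 2 * 6 = 12.
A tree on 6 vertices has 5 edges. This graph has 6 edges (1 extra). Not a tree.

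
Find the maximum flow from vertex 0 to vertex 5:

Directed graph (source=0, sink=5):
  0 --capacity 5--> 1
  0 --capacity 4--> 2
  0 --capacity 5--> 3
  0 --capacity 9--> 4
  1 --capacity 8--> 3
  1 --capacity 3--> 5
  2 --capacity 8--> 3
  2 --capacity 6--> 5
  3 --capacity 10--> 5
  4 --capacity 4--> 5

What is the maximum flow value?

Computing max flow:
  Flow on (0->1): 5/5
  Flow on (0->2): 4/4
  Flow on (0->3): 5/5
  Flow on (0->4): 4/9
  Flow on (1->3): 2/8
  Flow on (1->5): 3/3
  Flow on (2->5): 4/6
  Flow on (3->5): 7/10
  Flow on (4->5): 4/4
Maximum flow = 18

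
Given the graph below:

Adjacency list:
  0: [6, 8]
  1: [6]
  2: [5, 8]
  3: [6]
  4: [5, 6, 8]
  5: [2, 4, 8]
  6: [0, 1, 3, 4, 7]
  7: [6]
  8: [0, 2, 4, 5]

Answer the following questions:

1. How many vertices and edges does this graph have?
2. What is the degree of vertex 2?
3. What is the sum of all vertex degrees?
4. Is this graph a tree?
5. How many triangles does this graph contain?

Count: 9 vertices, 11 edges.
Vertex 2 has neighbors [5, 8], degree = 2.
Handshaking lemma: 2 * 11 = 22.
A tree on 9 vertices has 8 edges. This graph has 11 edges (3 extra). Not a tree.
Number of triangles = 2.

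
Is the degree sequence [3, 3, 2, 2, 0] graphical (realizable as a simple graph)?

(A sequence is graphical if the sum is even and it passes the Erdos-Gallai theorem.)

Sum of degrees = 10. Sum is even and passes Erdos-Gallai. The sequence IS graphical.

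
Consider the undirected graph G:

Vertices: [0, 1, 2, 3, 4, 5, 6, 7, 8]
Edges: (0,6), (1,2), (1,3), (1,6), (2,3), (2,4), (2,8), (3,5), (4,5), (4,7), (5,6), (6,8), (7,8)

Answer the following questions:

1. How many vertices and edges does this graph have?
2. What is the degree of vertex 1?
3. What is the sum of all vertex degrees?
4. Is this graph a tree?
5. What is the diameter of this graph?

Count: 9 vertices, 13 edges.
Vertex 1 has neighbors [2, 3, 6], degree = 3.
Handshaking lemma: 2 * 13 = 26.
A tree on 9 vertices has 8 edges. This graph has 13 edges (5 extra). Not a tree.
Diameter (longest shortest path) = 3.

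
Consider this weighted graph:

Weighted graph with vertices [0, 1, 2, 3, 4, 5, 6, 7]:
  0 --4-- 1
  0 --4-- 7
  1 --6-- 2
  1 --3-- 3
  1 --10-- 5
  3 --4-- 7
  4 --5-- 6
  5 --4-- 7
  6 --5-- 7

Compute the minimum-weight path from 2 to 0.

Using Dijkstra's algorithm from vertex 2:
Shortest path: 2 -> 1 -> 0
Total weight: 6 + 4 = 10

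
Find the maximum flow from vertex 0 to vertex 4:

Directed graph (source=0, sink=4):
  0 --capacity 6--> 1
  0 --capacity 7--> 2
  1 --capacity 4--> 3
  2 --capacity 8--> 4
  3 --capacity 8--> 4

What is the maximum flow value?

Computing max flow:
  Flow on (0->1): 4/6
  Flow on (0->2): 7/7
  Flow on (1->3): 4/4
  Flow on (2->4): 7/8
  Flow on (3->4): 4/8
Maximum flow = 11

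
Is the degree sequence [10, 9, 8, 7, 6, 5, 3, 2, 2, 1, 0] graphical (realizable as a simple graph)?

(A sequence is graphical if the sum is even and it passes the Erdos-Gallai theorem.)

Sum of degrees = 53. Sum is odd, so the sequence is NOT graphical.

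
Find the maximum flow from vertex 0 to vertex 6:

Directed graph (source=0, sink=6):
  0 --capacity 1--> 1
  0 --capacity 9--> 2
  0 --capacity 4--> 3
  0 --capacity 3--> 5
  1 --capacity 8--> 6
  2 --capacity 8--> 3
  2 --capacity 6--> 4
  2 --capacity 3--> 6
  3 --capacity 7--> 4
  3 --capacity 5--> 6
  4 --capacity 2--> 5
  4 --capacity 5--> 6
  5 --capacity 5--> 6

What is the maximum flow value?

Computing max flow:
  Flow on (0->1): 1/1
  Flow on (0->2): 9/9
  Flow on (0->3): 4/4
  Flow on (0->5): 3/3
  Flow on (1->6): 1/8
  Flow on (2->3): 6/8
  Flow on (2->6): 3/3
  Flow on (3->4): 5/7
  Flow on (3->6): 5/5
  Flow on (4->6): 5/5
  Flow on (5->6): 3/5
Maximum flow = 17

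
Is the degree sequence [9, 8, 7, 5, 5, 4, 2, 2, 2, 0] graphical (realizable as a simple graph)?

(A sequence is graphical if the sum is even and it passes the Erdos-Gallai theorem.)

Sum of degrees = 44. Sum is even but fails Erdos-Gallai. The sequence is NOT graphical.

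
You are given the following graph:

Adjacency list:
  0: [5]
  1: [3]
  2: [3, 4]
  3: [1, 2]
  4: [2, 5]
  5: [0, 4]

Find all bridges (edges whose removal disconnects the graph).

A bridge is an edge whose removal increases the number of connected components.
Bridges found: (0,5), (1,3), (2,3), (2,4), (4,5)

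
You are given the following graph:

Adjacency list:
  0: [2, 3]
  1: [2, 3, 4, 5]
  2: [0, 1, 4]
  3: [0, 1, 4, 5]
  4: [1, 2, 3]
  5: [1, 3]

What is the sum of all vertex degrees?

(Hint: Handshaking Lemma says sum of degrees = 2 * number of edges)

Count edges: 9 edges.
By Handshaking Lemma: sum of degrees = 2 * 9 = 18.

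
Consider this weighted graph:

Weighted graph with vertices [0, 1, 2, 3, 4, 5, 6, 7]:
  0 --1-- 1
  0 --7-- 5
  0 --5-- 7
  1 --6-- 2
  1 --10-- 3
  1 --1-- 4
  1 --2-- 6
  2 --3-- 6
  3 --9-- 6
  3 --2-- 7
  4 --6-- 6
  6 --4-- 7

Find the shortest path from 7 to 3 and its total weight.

Using Dijkstra's algorithm from vertex 7:
Shortest path: 7 -> 3
Total weight: 2 = 2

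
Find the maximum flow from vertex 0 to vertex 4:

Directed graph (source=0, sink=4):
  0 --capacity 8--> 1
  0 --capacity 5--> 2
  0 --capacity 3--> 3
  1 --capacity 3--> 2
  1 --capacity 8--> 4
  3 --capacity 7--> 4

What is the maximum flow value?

Computing max flow:
  Flow on (0->1): 8/8
  Flow on (0->3): 3/3
  Flow on (1->4): 8/8
  Flow on (3->4): 3/7
Maximum flow = 11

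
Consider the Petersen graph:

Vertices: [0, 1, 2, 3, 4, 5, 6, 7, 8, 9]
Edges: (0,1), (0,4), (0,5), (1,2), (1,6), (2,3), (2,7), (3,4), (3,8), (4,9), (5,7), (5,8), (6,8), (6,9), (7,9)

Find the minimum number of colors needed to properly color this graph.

The Petersen graph contains odd cycles (e.g. the outer 5-cycle), so chi >= 3.
A proper 3-coloring exists (it is a well-known 3-chromatic graph).
Chromatic number = 3.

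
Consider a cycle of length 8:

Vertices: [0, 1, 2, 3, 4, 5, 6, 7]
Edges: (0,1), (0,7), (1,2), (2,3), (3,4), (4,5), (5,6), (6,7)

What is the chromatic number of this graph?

This is an even cycle (C_8). Even cycles are bipartite.
Chromatic number = 2.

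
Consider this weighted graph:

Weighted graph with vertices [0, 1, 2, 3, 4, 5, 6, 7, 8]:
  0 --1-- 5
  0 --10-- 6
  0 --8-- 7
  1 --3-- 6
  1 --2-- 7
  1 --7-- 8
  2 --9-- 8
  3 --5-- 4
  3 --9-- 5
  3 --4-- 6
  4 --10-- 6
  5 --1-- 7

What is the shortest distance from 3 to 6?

Using Dijkstra's algorithm from vertex 3:
Shortest path: 3 -> 6
Total weight: 4 = 4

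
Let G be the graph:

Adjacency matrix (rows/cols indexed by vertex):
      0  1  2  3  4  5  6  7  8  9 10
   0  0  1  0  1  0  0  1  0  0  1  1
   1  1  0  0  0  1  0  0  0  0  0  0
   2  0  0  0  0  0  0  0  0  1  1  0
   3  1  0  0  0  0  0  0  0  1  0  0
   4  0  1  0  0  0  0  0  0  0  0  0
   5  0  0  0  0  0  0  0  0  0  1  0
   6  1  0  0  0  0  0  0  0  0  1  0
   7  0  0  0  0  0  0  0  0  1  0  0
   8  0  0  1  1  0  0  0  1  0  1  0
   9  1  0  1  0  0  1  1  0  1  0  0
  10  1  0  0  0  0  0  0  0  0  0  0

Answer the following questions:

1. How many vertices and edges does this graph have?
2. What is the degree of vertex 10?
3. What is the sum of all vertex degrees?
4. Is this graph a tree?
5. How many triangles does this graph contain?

Count: 11 vertices, 13 edges.
Vertex 10 has neighbors [0], degree = 1.
Handshaking lemma: 2 * 13 = 26.
A tree on 11 vertices has 10 edges. This graph has 13 edges (3 extra). Not a tree.
Number of triangles = 2.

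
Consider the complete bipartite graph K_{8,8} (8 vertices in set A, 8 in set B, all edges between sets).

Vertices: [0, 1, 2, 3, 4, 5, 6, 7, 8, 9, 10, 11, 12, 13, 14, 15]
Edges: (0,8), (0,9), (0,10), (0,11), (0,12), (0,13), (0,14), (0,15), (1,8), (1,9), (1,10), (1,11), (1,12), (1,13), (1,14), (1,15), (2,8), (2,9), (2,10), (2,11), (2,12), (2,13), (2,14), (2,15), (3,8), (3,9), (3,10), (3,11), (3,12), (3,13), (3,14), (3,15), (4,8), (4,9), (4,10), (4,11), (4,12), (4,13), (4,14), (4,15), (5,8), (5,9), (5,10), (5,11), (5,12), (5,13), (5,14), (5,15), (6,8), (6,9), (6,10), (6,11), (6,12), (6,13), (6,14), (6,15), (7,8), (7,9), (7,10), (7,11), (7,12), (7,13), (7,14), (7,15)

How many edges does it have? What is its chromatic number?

K_{8,8} has 8 * 8 = 64 edges.
Bipartite graphs have chromatic number 2 (color each partition differently).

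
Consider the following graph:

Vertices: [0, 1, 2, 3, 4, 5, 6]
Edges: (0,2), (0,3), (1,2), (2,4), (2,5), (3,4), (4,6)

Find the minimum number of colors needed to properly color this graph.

The graph has a maximum clique of size 2 (lower bound on chromatic number).
A valid 2-coloring: {0: 1, 1: 1, 2: 0, 3: 0, 4: 1, 5: 1, 6: 0}.
Chromatic number = 2.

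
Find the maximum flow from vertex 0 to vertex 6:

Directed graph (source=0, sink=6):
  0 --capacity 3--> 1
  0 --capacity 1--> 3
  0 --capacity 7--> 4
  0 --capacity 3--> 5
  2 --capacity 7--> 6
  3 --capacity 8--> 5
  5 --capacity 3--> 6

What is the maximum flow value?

Computing max flow:
  Flow on (0->3): 1/1
  Flow on (0->5): 2/3
  Flow on (3->5): 1/8
  Flow on (5->6): 3/3
Maximum flow = 3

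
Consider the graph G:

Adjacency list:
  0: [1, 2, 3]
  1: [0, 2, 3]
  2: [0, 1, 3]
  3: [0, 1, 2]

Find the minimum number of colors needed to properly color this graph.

The graph has a maximum clique of size 4 (lower bound on chromatic number).
A valid 4-coloring: {0: 0, 1: 1, 2: 2, 3: 3}.
Chromatic number = 4.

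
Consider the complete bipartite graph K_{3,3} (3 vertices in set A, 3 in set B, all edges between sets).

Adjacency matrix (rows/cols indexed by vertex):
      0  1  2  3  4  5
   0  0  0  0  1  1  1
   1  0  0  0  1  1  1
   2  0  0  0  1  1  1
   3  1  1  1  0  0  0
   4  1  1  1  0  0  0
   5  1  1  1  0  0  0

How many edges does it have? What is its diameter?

K_{3,3} has 3 * 3 = 9 edges.
Any vertex reaches any opposite-side vertex in 1 step; same-side vertices reach in 2 steps via any opposite-side vertex.
Diameter = 2.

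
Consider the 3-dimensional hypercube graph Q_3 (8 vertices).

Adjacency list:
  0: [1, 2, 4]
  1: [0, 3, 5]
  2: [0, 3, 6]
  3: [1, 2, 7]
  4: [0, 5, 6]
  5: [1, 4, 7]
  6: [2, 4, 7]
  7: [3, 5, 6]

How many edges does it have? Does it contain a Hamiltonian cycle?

Q_3 has 8 * 3 / 2 = 12 edges.
Q_3 (d >= 2) always has a Hamiltonian cycle: a 3-bit cyclic Gray code visits every vertex exactly once and returns to the start.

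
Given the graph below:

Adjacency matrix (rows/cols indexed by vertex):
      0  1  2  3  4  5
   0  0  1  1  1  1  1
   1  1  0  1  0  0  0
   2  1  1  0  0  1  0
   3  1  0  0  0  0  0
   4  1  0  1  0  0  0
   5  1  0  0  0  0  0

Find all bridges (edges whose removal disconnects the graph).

A bridge is an edge whose removal increases the number of connected components.
Bridges found: (0,3), (0,5)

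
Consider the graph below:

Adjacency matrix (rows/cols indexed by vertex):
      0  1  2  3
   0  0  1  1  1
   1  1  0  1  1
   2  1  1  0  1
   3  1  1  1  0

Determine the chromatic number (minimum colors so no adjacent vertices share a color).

The graph has a maximum clique of size 4 (lower bound on chromatic number).
A valid 4-coloring: {0: 0, 1: 1, 2: 2, 3: 3}.
Chromatic number = 4.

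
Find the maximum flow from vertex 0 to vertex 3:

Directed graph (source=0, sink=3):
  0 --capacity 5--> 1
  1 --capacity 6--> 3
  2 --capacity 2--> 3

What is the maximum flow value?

Computing max flow:
  Flow on (0->1): 5/5
  Flow on (1->3): 5/6
Maximum flow = 5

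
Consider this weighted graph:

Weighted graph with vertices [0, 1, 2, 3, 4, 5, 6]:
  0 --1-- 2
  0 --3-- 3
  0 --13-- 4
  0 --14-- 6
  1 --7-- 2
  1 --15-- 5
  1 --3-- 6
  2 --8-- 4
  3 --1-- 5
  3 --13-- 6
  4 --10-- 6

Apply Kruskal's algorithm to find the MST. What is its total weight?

Applying Kruskal's algorithm (sort edges by weight, add if no cycle):
  Add (0,2) w=1
  Add (3,5) w=1
  Add (0,3) w=3
  Add (1,6) w=3
  Add (1,2) w=7
  Add (2,4) w=8
  Skip (4,6) w=10 (creates cycle)
  Skip (0,4) w=13 (creates cycle)
  Skip (3,6) w=13 (creates cycle)
  Skip (0,6) w=14 (creates cycle)
  Skip (1,5) w=15 (creates cycle)
MST weight = 23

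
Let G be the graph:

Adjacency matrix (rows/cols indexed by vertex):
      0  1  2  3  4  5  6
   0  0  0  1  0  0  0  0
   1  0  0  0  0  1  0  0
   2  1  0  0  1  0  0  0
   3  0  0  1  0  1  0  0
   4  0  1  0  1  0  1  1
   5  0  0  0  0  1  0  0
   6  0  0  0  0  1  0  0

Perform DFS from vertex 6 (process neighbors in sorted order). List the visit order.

DFS from vertex 6 (neighbors processed in ascending order):
Visit order: 6, 4, 1, 3, 2, 0, 5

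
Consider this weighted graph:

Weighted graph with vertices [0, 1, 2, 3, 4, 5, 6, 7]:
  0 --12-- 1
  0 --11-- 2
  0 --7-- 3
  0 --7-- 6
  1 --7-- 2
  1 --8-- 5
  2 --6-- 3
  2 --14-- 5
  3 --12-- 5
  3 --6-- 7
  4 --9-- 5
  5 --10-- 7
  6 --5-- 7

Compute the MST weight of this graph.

Applying Kruskal's algorithm (sort edges by weight, add if no cycle):
  Add (6,7) w=5
  Add (2,3) w=6
  Add (3,7) w=6
  Add (0,6) w=7
  Skip (0,3) w=7 (creates cycle)
  Add (1,2) w=7
  Add (1,5) w=8
  Add (4,5) w=9
  Skip (5,7) w=10 (creates cycle)
  Skip (0,2) w=11 (creates cycle)
  Skip (0,1) w=12 (creates cycle)
  Skip (3,5) w=12 (creates cycle)
  Skip (2,5) w=14 (creates cycle)
MST weight = 48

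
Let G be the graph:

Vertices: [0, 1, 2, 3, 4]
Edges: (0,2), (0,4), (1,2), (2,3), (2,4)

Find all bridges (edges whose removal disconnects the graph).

A bridge is an edge whose removal increases the number of connected components.
Bridges found: (1,2), (2,3)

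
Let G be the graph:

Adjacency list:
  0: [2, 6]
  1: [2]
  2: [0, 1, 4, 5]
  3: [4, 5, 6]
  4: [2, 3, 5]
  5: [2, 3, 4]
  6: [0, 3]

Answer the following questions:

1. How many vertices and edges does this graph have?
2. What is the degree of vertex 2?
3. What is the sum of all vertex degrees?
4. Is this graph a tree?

Count: 7 vertices, 9 edges.
Vertex 2 has neighbors [0, 1, 4, 5], degree = 4.
Handshaking lemma: 2 * 9 = 18.
A tree on 7 vertices has 6 edges. This graph has 9 edges (3 extra). Not a tree.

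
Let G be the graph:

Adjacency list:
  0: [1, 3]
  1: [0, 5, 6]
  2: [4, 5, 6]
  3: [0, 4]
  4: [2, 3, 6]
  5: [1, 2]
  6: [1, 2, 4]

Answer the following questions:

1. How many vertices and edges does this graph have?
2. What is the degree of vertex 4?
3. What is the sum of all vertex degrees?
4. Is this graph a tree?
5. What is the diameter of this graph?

Count: 7 vertices, 9 edges.
Vertex 4 has neighbors [2, 3, 6], degree = 3.
Handshaking lemma: 2 * 9 = 18.
A tree on 7 vertices has 6 edges. This graph has 9 edges (3 extra). Not a tree.
Diameter (longest shortest path) = 3.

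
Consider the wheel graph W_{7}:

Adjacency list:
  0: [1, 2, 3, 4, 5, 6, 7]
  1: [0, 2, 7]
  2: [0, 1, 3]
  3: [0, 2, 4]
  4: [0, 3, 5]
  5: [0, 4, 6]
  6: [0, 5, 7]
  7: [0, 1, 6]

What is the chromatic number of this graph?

W_{7} = C_{7} plus a hub adjacent to every cycle vertex.
The outer cycle needs 3 colors (odd cycle); the hub is adjacent to all of them so needs a fresh color.
Chromatic number = 3 + 1 = 4.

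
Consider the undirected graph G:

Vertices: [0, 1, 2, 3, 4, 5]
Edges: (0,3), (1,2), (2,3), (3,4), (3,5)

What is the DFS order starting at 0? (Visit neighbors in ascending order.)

DFS from vertex 0 (neighbors processed in ascending order):
Visit order: 0, 3, 2, 1, 4, 5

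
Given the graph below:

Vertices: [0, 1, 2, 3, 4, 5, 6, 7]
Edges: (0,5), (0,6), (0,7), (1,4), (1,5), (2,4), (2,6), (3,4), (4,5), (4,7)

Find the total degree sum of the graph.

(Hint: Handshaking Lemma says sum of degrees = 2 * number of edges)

Count edges: 10 edges.
By Handshaking Lemma: sum of degrees = 2 * 10 = 20.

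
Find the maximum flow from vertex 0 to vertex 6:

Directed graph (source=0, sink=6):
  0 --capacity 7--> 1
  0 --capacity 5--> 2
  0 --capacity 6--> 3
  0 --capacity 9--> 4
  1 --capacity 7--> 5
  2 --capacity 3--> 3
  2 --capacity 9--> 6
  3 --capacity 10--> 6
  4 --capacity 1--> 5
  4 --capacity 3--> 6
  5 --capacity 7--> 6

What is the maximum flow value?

Computing max flow:
  Flow on (0->1): 6/7
  Flow on (0->2): 5/5
  Flow on (0->3): 6/6
  Flow on (0->4): 4/9
  Flow on (1->5): 6/7
  Flow on (2->6): 5/9
  Flow on (3->6): 6/10
  Flow on (4->5): 1/1
  Flow on (4->6): 3/3
  Flow on (5->6): 7/7
Maximum flow = 21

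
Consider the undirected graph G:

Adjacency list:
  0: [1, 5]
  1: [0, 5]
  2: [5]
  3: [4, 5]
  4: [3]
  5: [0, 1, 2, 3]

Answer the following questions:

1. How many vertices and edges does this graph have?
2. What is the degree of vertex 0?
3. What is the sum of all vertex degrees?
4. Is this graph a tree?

Count: 6 vertices, 6 edges.
Vertex 0 has neighbors [1, 5], degree = 2.
Handshaking lemma: 2 * 6 = 12.
A tree on 6 vertices has 5 edges. This graph has 6 edges (1 extra). Not a tree.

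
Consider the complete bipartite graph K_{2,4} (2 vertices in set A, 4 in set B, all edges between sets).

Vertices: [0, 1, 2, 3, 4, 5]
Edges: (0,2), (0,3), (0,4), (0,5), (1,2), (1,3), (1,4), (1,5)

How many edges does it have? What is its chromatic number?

K_{2,4} has 2 * 4 = 8 edges.
Bipartite graphs have chromatic number 2 (color each partition differently).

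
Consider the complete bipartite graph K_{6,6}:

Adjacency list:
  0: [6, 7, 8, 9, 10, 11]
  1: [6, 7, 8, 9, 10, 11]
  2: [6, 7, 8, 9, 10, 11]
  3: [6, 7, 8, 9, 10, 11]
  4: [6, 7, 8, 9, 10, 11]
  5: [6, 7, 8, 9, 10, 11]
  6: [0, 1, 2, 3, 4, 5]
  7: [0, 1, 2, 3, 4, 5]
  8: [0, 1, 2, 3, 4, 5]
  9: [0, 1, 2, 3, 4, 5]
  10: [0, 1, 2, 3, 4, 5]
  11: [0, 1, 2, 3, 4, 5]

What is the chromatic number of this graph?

K_{6,6} is bipartite: vertices split into two independent sets of size 6 and 6.
Color one set 0, the other 1. No adjacent vertices share a color.
Chromatic number = 2.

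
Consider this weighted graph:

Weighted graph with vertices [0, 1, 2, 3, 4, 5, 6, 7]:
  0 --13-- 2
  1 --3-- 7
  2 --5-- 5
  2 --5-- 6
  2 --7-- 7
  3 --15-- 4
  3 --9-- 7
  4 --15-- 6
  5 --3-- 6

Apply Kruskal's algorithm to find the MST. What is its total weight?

Applying Kruskal's algorithm (sort edges by weight, add if no cycle):
  Add (1,7) w=3
  Add (5,6) w=3
  Add (2,5) w=5
  Skip (2,6) w=5 (creates cycle)
  Add (2,7) w=7
  Add (3,7) w=9
  Add (0,2) w=13
  Add (3,4) w=15
  Skip (4,6) w=15 (creates cycle)
MST weight = 55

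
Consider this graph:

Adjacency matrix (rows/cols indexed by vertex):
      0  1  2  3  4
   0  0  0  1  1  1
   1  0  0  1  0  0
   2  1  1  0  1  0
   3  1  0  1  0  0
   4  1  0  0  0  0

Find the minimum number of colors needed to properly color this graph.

The graph has a maximum clique of size 3 (lower bound on chromatic number).
A valid 3-coloring: {0: 0, 1: 0, 2: 1, 3: 2, 4: 1}.
Chromatic number = 3.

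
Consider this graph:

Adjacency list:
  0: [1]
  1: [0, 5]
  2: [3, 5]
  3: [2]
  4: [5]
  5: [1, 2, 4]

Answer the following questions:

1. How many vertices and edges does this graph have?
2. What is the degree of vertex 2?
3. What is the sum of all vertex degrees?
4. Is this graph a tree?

Count: 6 vertices, 5 edges.
Vertex 2 has neighbors [3, 5], degree = 2.
Handshaking lemma: 2 * 5 = 10.
A graph is a tree iff it is connected and has exactly n-1 edges. This graph is connected (all 6 vertices in one component) and has 6-1 = 5 edges. It is a tree.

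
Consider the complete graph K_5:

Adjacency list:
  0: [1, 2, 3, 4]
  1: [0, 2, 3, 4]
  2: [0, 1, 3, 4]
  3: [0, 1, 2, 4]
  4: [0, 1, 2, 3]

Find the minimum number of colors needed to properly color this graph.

In K_5, every vertex is adjacent to every other vertex.
Each vertex needs a unique color.
Chromatic number = 5.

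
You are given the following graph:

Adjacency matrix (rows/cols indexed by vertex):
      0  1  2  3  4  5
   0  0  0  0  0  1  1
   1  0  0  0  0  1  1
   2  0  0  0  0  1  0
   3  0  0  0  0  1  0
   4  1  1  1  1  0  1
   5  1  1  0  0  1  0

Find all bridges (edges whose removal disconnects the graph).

A bridge is an edge whose removal increases the number of connected components.
Bridges found: (2,4), (3,4)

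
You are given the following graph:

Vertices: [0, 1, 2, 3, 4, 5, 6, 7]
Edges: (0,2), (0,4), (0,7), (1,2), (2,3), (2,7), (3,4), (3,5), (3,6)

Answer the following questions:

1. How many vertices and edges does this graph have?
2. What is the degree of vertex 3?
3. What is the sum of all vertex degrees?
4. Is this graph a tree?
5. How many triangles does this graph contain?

Count: 8 vertices, 9 edges.
Vertex 3 has neighbors [2, 4, 5, 6], degree = 4.
Handshaking lemma: 2 * 9 = 18.
A tree on 8 vertices has 7 edges. This graph has 9 edges (2 extra). Not a tree.
Number of triangles = 1.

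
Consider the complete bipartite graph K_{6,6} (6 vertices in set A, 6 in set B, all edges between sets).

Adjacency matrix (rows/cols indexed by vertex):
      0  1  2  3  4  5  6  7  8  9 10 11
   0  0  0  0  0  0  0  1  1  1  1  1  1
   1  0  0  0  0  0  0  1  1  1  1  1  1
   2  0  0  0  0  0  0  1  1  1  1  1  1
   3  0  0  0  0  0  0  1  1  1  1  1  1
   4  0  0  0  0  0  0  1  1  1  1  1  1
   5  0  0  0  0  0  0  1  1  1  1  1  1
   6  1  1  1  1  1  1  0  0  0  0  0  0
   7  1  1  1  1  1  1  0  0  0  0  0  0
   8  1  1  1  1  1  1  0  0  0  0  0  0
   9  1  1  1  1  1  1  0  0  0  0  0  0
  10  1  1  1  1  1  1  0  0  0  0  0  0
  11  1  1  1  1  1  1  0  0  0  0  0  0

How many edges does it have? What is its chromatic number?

K_{6,6} has 6 * 6 = 36 edges.
Bipartite graphs have chromatic number 2 (color each partition differently).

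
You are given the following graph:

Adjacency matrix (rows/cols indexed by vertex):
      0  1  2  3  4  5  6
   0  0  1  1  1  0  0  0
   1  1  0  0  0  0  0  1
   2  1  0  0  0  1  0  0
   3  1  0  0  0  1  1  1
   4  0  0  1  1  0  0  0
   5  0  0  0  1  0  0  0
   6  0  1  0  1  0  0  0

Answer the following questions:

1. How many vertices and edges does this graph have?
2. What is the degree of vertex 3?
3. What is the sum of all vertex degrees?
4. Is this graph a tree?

Count: 7 vertices, 8 edges.
Vertex 3 has neighbors [0, 4, 5, 6], degree = 4.
Handshaking lemma: 2 * 8 = 16.
A tree on 7 vertices has 6 edges. This graph has 8 edges (2 extra). Not a tree.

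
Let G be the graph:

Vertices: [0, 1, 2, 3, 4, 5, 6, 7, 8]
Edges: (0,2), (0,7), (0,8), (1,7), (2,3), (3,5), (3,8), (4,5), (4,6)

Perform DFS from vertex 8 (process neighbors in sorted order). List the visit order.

DFS from vertex 8 (neighbors processed in ascending order):
Visit order: 8, 0, 2, 3, 5, 4, 6, 7, 1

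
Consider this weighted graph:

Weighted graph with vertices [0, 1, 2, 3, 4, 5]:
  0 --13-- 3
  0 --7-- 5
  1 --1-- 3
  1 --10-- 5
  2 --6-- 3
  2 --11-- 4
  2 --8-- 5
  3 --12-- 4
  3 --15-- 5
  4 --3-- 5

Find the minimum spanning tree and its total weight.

Applying Kruskal's algorithm (sort edges by weight, add if no cycle):
  Add (1,3) w=1
  Add (4,5) w=3
  Add (2,3) w=6
  Add (0,5) w=7
  Add (2,5) w=8
  Skip (1,5) w=10 (creates cycle)
  Skip (2,4) w=11 (creates cycle)
  Skip (3,4) w=12 (creates cycle)
  Skip (0,3) w=13 (creates cycle)
  Skip (3,5) w=15 (creates cycle)
MST weight = 25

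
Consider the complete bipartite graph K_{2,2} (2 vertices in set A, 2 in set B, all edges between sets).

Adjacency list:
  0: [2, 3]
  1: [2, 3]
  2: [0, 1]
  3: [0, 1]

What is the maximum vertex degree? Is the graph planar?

Set-A vertices have degree 2; set-B vertices have degree 2. Maximum degree = max(2,2) = 2.
min(2,2) <= 2, so K_{2,2} avoids a K_{3,3} subdivision and is planar.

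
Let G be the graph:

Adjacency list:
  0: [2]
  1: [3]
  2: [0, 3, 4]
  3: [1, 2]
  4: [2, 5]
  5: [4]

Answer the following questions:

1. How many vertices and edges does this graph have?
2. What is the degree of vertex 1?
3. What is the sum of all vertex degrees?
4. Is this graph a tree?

Count: 6 vertices, 5 edges.
Vertex 1 has neighbors [3], degree = 1.
Handshaking lemma: 2 * 5 = 10.
A graph is a tree iff it is connected and has exactly n-1 edges. This graph is connected (all 6 vertices in one component) and has 6-1 = 5 edges. It is a tree.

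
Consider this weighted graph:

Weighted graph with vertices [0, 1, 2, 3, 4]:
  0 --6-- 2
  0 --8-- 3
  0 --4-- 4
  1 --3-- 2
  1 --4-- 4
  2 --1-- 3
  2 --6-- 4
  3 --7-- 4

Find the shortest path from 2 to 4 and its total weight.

Using Dijkstra's algorithm from vertex 2:
Shortest path: 2 -> 4
Total weight: 6 = 6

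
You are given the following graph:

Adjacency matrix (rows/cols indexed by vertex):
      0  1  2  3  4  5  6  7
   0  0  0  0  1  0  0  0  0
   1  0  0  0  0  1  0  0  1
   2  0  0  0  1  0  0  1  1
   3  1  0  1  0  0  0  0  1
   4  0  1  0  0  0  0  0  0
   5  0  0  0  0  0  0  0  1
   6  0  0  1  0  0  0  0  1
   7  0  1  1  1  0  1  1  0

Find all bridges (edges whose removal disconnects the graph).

A bridge is an edge whose removal increases the number of connected components.
Bridges found: (0,3), (1,4), (1,7), (5,7)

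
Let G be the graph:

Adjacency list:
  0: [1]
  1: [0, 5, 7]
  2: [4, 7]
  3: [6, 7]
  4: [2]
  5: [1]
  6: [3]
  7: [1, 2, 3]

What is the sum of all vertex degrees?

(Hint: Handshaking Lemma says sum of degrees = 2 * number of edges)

Count edges: 7 edges.
By Handshaking Lemma: sum of degrees = 2 * 7 = 14.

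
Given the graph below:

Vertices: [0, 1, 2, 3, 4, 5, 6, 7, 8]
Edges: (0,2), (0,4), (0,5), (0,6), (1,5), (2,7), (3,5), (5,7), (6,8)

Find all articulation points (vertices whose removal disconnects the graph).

An articulation point is a vertex whose removal disconnects the graph.
Articulation points: [0, 5, 6]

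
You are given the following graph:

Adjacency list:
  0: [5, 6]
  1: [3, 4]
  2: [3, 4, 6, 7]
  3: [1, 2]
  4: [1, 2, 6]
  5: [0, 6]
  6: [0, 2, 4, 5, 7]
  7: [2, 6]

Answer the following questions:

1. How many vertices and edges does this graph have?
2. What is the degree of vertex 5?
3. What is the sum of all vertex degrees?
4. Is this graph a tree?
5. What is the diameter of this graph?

Count: 8 vertices, 11 edges.
Vertex 5 has neighbors [0, 6], degree = 2.
Handshaking lemma: 2 * 11 = 22.
A tree on 8 vertices has 7 edges. This graph has 11 edges (4 extra). Not a tree.
Diameter (longest shortest path) = 3.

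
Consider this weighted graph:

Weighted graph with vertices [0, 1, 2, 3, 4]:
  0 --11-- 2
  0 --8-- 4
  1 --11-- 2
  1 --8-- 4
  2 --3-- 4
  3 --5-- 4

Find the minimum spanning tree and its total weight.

Applying Kruskal's algorithm (sort edges by weight, add if no cycle):
  Add (2,4) w=3
  Add (3,4) w=5
  Add (0,4) w=8
  Add (1,4) w=8
  Skip (0,2) w=11 (creates cycle)
  Skip (1,2) w=11 (creates cycle)
MST weight = 24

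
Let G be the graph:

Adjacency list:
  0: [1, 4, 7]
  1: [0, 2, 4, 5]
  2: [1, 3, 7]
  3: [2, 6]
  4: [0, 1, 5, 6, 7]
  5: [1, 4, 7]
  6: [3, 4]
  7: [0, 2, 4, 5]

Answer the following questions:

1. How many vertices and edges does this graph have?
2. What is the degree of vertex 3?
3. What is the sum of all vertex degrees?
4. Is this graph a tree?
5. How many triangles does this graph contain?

Count: 8 vertices, 13 edges.
Vertex 3 has neighbors [2, 6], degree = 2.
Handshaking lemma: 2 * 13 = 26.
A tree on 8 vertices has 7 edges. This graph has 13 edges (6 extra). Not a tree.
Number of triangles = 4.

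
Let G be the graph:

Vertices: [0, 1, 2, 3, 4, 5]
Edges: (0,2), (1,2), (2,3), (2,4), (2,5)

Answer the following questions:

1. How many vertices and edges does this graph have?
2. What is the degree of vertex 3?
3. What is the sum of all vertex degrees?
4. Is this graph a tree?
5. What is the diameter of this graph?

Count: 6 vertices, 5 edges.
Vertex 3 has neighbors [2], degree = 1.
Handshaking lemma: 2 * 5 = 10.
A graph is a tree iff it is connected and has exactly n-1 edges. This graph is connected (all 6 vertices in one component) and has 6-1 = 5 edges. It is a tree.
Diameter (longest shortest path) = 2.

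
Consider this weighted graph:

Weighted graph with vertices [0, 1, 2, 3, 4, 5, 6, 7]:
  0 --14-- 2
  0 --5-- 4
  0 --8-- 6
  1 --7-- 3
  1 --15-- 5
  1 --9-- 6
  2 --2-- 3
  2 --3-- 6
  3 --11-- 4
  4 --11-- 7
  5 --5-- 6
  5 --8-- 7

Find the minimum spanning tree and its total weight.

Applying Kruskal's algorithm (sort edges by weight, add if no cycle):
  Add (2,3) w=2
  Add (2,6) w=3
  Add (0,4) w=5
  Add (5,6) w=5
  Add (1,3) w=7
  Add (0,6) w=8
  Add (5,7) w=8
  Skip (1,6) w=9 (creates cycle)
  Skip (3,4) w=11 (creates cycle)
  Skip (4,7) w=11 (creates cycle)
  Skip (0,2) w=14 (creates cycle)
  Skip (1,5) w=15 (creates cycle)
MST weight = 38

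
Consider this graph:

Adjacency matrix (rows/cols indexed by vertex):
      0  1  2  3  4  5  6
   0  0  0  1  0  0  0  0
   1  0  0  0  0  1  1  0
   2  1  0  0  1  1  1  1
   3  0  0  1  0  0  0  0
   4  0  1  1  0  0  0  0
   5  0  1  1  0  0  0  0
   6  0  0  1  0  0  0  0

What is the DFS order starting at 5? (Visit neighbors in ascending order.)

DFS from vertex 5 (neighbors processed in ascending order):
Visit order: 5, 1, 4, 2, 0, 3, 6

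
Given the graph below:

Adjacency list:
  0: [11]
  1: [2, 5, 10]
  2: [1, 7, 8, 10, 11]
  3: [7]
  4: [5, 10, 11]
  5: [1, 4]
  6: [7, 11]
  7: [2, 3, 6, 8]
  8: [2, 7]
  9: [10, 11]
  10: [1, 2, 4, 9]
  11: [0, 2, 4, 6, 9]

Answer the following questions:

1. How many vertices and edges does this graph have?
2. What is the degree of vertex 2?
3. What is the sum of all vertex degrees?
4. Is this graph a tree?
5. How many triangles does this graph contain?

Count: 12 vertices, 17 edges.
Vertex 2 has neighbors [1, 7, 8, 10, 11], degree = 5.
Handshaking lemma: 2 * 17 = 34.
A tree on 12 vertices has 11 edges. This graph has 17 edges (6 extra). Not a tree.
Number of triangles = 2.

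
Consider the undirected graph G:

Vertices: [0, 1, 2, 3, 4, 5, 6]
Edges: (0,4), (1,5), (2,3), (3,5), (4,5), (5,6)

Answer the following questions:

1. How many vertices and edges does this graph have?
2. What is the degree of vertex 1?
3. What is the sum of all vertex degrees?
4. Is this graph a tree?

Count: 7 vertices, 6 edges.
Vertex 1 has neighbors [5], degree = 1.
Handshaking lemma: 2 * 6 = 12.
A graph is a tree iff it is connected and has exactly n-1 edges. This graph is connected (all 7 vertices in one component) and has 7-1 = 6 edges. It is a tree.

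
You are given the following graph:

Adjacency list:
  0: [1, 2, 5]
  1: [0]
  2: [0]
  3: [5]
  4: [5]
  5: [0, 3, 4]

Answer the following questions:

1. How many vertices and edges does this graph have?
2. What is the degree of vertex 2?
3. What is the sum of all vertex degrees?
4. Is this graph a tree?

Count: 6 vertices, 5 edges.
Vertex 2 has neighbors [0], degree = 1.
Handshaking lemma: 2 * 5 = 10.
A graph is a tree iff it is connected and has exactly n-1 edges. This graph is connected (all 6 vertices in one component) and has 6-1 = 5 edges. It is a tree.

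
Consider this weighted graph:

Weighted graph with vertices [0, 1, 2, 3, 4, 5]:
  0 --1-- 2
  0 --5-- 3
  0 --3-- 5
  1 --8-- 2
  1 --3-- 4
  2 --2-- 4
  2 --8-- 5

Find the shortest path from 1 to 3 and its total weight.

Using Dijkstra's algorithm from vertex 1:
Shortest path: 1 -> 4 -> 2 -> 0 -> 3
Total weight: 3 + 2 + 1 + 5 = 11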